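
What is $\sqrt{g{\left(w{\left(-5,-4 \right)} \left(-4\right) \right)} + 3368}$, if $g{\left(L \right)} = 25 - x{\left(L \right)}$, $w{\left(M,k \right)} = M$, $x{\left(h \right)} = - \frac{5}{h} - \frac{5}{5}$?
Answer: $\frac{\sqrt{13577}}{2} \approx 58.26$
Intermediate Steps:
$x{\left(h \right)} = -1 - \frac{5}{h}$ ($x{\left(h \right)} = - \frac{5}{h} - 1 = -1 - \frac{5}{h}$)
$g{\left(L \right)} = 25 - \frac{-5 - L}{L}$
$\sqrt{g{\left(w{\left(-5,-4 \right)} \left(-4\right) \right)} + 3368} = \sqrt{\left(26 + \frac{5}{\left(-5\right) \left(-4\right)}\right) + 3368} = \sqrt{\left(26 + \frac{5}{20}\right) + 3368} = \sqrt{\left(26 + 5 \cdot \frac{1}{20}\right) + 3368} = \sqrt{\left(26 + \frac{1}{4}\right) + 3368} = \sqrt{\frac{105}{4} + 3368} = \sqrt{\frac{13577}{4}} = \frac{\sqrt{13577}}{2}$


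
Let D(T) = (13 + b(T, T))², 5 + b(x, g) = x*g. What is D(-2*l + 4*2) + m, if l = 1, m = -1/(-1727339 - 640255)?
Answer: 4583661985/2367594 ≈ 1936.0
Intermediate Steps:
m = 1/2367594 (m = -1/(-2367594) = -1*(-1/2367594) = 1/2367594 ≈ 4.2237e-7)
b(x, g) = -5 + g*x (b(x, g) = -5 + x*g = -5 + g*x)
D(T) = (8 + T²)² (D(T) = (13 + (-5 + T*T))² = (13 + (-5 + T²))² = (8 + T²)²)
D(-2*l + 4*2) + m = (8 + (-2*1 + 4*2)²)² + 1/2367594 = (8 + (-2 + 8)²)² + 1/2367594 = (8 + 6²)² + 1/2367594 = (8 + 36)² + 1/2367594 = 44² + 1/2367594 = 1936 + 1/2367594 = 4583661985/2367594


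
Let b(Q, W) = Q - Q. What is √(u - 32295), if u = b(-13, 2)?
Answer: I*√32295 ≈ 179.71*I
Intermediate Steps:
b(Q, W) = 0
u = 0
√(u - 32295) = √(0 - 32295) = √(-32295) = I*√32295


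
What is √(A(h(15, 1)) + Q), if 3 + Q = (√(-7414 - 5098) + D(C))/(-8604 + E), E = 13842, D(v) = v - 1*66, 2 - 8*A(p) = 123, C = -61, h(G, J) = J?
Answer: √(-221313066 + 9312*I*√782)/3492 ≈ 0.0025063 + 4.2602*I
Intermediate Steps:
A(p) = -121/8 (A(p) = ¼ - ⅛*123 = ¼ - 123/8 = -121/8)
D(v) = -66 + v (D(v) = v - 66 = -66 + v)
Q = -15841/5238 + 2*I*√782/2619 (Q = -3 + (√(-7414 - 5098) + (-66 - 61))/(-8604 + 13842) = -3 + (√(-12512) - 127)/5238 = -3 + (4*I*√782 - 127)*(1/5238) = -3 + (-127 + 4*I*√782)*(1/5238) = -3 + (-127/5238 + 2*I*√782/2619) = -15841/5238 + 2*I*√782/2619 ≈ -3.0242 + 0.021355*I)
√(A(h(15, 1)) + Q) = √(-121/8 + (-15841/5238 + 2*I*√782/2619)) = √(-380263/20952 + 2*I*√782/2619)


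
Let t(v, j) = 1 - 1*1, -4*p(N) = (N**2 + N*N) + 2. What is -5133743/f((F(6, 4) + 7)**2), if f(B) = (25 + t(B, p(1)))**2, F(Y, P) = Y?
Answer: -5133743/625 ≈ -8214.0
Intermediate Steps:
p(N) = -1/2 - N**2/2 (p(N) = -((N**2 + N*N) + 2)/4 = -((N**2 + N**2) + 2)/4 = -(2*N**2 + 2)/4 = -(2 + 2*N**2)/4 = -1/2 - N**2/2)
t(v, j) = 0 (t(v, j) = 1 - 1 = 0)
f(B) = 625 (f(B) = (25 + 0)**2 = 25**2 = 625)
-5133743/f((F(6, 4) + 7)**2) = -5133743/625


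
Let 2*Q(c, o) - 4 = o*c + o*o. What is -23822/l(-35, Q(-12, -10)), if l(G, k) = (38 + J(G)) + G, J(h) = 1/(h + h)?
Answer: -1667540/209 ≈ -7978.7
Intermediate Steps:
J(h) = 1/(2*h)
Q(c, o) = 2 + o**2/2 + c*o/2 (Q(c, o) = 2 + (o*c + o*o)/2 = 2 + (c*o + o**2)/2 = 2 + (o**2 + c*o)/2 = 2 + (o**2/2 + c*o/2) = 2 + o**2/2 + c*o/2)
l(G, k) = 38 + G + 1/(2*G) (l(G, k) = (38 + 1/(2*G)) + G = 38 + G + 1/(2*G))
-23822/l(-35, Q(-12, -10)) = -23822/(38 - 35 + (1/2)/(-35)) = -23822/(38 - 35 + (1/2)*(-1/35)) = -23822/(38 - 35 - 1/70) = -23822/209/70 = -23822*70/209 = -1667540/209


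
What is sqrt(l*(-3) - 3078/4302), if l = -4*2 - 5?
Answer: 5*sqrt(87474)/239 ≈ 6.1874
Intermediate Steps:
l = -13 (l = -8 - 5 = -13)
sqrt(l*(-3) - 3078/4302) = sqrt(-13*(-3) - 3078/4302) = sqrt(39 - 3078*1/4302) = sqrt(39 - 171/239) = sqrt(9150/239) = 5*sqrt(87474)/239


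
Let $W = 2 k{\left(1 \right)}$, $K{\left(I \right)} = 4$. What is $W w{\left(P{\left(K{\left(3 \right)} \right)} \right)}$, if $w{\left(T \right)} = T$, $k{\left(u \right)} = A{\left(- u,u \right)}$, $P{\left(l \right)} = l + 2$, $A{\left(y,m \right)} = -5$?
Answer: $-60$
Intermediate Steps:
$P{\left(l \right)} = 2 + l$
$k{\left(u \right)} = -5$
$W = -10$ ($W = 2 \left(-5\right) = -10$)
$W w{\left(P{\left(K{\left(3 \right)} \right)} \right)} = - 10 \left(2 + 4\right) = \left(-10\right) 6 = -60$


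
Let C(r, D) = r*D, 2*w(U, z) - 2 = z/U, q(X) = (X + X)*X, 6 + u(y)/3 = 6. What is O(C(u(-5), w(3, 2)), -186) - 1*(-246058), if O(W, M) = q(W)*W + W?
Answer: 246058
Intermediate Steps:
u(y) = 0 (u(y) = -18 + 3*6 = -18 + 18 = 0)
q(X) = 2*X² (q(X) = (2*X)*X = 2*X²)
w(U, z) = 1 + z/(2*U) (w(U, z) = 1 + (z/U)/2 = 1 + z/(2*U))
C(r, D) = D*r
O(W, M) = W + 2*W³ (O(W, M) = (2*W²)*W + W = 2*W³ + W = W + 2*W³)
O(C(u(-5), w(3, 2)), -186) - 1*(-246058) = (((3 + (½)*2)/3)*0 + 2*(((3 + (½)*2)/3)*0)³) - 1*(-246058) = (((3 + 1)/3)*0 + 2*(((3 + 1)/3)*0)³) + 246058 = (((⅓)*4)*0 + 2*(((⅓)*4)*0)³) + 246058 = ((4/3)*0 + 2*((4/3)*0)³) + 246058 = (0 + 2*0³) + 246058 = (0 + 2*0) + 246058 = (0 + 0) + 246058 = 0 + 246058 = 246058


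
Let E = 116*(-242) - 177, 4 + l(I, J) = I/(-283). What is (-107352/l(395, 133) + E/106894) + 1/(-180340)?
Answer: 97607895758286067/4906063677820 ≈ 19895.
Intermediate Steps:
l(I, J) = -4 - I/283 (l(I, J) = -4 + I/(-283) = -4 + I*(-1/283) = -4 - I/283)
E = -28249 (E = -28072 - 177 = -28249)
(-107352/l(395, 133) + E/106894) + 1/(-180340) = (-107352/(-4 - 1/283*395) - 28249/106894) + 1/(-180340) = (-107352/(-4 - 395/283) - 28249*1/106894) - 1/180340 = (-107352/(-1527/283) - 28249/106894) - 1/180340 = (-107352*(-283/1527) - 28249/106894) - 1/180340 = (10126872/509 - 28249/106894) - 1/180340 = 1082487476827/54409046 - 1/180340 = 97607895758286067/4906063677820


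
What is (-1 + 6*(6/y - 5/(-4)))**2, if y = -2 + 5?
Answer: 1369/4 ≈ 342.25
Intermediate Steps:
y = 3
(-1 + 6*(6/y - 5/(-4)))**2 = (-1 + 6*(6/3 - 5/(-4)))**2 = (-1 + 6*(6*(1/3) - 5*(-1/4)))**2 = (-1 + 6*(2 + 5/4))**2 = (-1 + 6*(13/4))**2 = (-1 + 39/2)**2 = (37/2)**2 = 1369/4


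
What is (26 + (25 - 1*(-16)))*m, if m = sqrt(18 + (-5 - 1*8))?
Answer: 67*sqrt(5) ≈ 149.82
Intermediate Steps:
m = sqrt(5) (m = sqrt(18 + (-5 - 8)) = sqrt(18 - 13) = sqrt(5) ≈ 2.2361)
(26 + (25 - 1*(-16)))*m = (26 + (25 - 1*(-16)))*sqrt(5) = (26 + (25 + 16))*sqrt(5) = (26 + 41)*sqrt(5) = 67*sqrt(5)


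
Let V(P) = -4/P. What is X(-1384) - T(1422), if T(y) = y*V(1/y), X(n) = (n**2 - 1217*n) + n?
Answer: 11686736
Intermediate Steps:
X(n) = n**2 - 1216*n
T(y) = -4*y**2 (T(y) = y*(-4*y) = -4*y**2)
X(-1384) - T(1422) = -1384*(-1216 - 1384) - (-4)*1422**2 = -1384*(-2600) - (-4)*2022084 = 3598400 - 1*(-8088336) = 3598400 + 8088336 = 11686736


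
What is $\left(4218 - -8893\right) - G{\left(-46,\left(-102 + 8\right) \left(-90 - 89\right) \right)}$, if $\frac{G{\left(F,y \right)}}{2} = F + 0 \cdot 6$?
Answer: $13203$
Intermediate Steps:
$G{\left(F,y \right)} = 2 F$ ($G{\left(F,y \right)} = 2 \left(F + 0 \cdot 6\right) = 2 \left(F + 0\right) = 2 F$)
$\left(4218 - -8893\right) - G{\left(-46,\left(-102 + 8\right) \left(-90 - 89\right) \right)} = \left(4218 - -8893\right) - 2 \left(-46\right) = \left(4218 + 8893\right) - -92 = 13111 + 92 = 13203$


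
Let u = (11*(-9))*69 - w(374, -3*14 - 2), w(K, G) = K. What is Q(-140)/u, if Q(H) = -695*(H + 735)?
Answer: 82705/1441 ≈ 57.394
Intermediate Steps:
Q(H) = -510825 - 695*H (Q(H) = -695*(735 + H) = -510825 - 695*H)
u = -7205 (u = (11*(-9))*69 - 1*374 = -99*69 - 374 = -6831 - 374 = -7205)
Q(-140)/u = (-510825 - 695*(-140))/(-7205) = (-510825 + 97300)*(-1/7205) = -413525*(-1/7205) = 82705/1441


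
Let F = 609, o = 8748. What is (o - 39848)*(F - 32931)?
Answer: 1005214200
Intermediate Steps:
(o - 39848)*(F - 32931) = (8748 - 39848)*(609 - 32931) = -31100*(-32322) = 1005214200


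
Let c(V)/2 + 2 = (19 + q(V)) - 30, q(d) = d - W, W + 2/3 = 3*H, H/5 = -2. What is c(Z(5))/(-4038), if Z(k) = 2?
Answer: -59/6057 ≈ -0.0097408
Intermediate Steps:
H = -10 (H = 5*(-2) = -10)
W = -92/3 (W = -⅔ + 3*(-10) = -⅔ - 30 = -92/3 ≈ -30.667)
q(d) = 92/3 + d (q(d) = d - 1*(-92/3) = d + 92/3 = 92/3 + d)
c(V) = 106/3 + 2*V (c(V) = -4 + 2*((19 + (92/3 + V)) - 30) = -4 + 2*((149/3 + V) - 30) = -4 + 2*(59/3 + V) = -4 + (118/3 + 2*V) = 106/3 + 2*V)
c(Z(5))/(-4038) = (106/3 + 2*2)/(-4038) = (106/3 + 4)*(-1/4038) = (118/3)*(-1/4038) = -59/6057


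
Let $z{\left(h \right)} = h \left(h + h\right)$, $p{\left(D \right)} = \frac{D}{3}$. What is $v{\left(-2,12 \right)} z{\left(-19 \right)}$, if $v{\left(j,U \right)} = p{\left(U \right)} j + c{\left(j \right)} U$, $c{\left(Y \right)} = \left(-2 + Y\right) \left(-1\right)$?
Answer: $28880$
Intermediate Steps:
$p{\left(D \right)} = \frac{D}{3}$ ($p{\left(D \right)} = D \frac{1}{3} = \frac{D}{3}$)
$c{\left(Y \right)} = 2 - Y$
$z{\left(h \right)} = 2 h^{2}$ ($z{\left(h \right)} = h 2 h = 2 h^{2}$)
$v{\left(j,U \right)} = U \left(2 - j\right) + \frac{U j}{3}$ ($v{\left(j,U \right)} = \frac{U}{3} j + \left(2 - j\right) U = \frac{U j}{3} + U \left(2 - j\right) = U \left(2 - j\right) + \frac{U j}{3}$)
$v{\left(-2,12 \right)} z{\left(-19 \right)} = \frac{2}{3} \cdot 12 \left(3 - -2\right) 2 \left(-19\right)^{2} = \frac{2}{3} \cdot 12 \left(3 + 2\right) 2 \cdot 361 = \frac{2}{3} \cdot 12 \cdot 5 \cdot 722 = 40 \cdot 722 = 28880$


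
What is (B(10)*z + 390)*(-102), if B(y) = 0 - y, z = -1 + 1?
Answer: -39780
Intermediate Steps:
z = 0
B(y) = -y
(B(10)*z + 390)*(-102) = (-1*10*0 + 390)*(-102) = (-10*0 + 390)*(-102) = (0 + 390)*(-102) = 390*(-102) = -39780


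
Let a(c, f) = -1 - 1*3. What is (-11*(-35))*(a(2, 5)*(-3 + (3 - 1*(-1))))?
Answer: -1540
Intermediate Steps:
a(c, f) = -4 (a(c, f) = -1 - 3 = -4)
(-11*(-35))*(a(2, 5)*(-3 + (3 - 1*(-1)))) = (-11*(-35))*(-4*(-3 + (3 - 1*(-1)))) = 385*(-4*(-3 + (3 + 1))) = 385*(-4*(-3 + 4)) = 385*(-4*1) = 385*(-4) = -1540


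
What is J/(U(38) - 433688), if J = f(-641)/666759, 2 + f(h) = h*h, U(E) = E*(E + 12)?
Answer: -58697/41128362156 ≈ -1.4272e-6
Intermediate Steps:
U(E) = E*(12 + E)
f(h) = -2 + h**2 (f(h) = -2 + h*h = -2 + h**2)
J = 410879/666759 (J = (-2 + (-641)**2)/666759 = (-2 + 410881)*(1/666759) = 410879*(1/666759) = 410879/666759 ≈ 0.61623)
J/(U(38) - 433688) = 410879/(666759*(38*(12 + 38) - 433688)) = 410879/(666759*(38*50 - 433688)) = 410879/(666759*(1900 - 433688)) = (410879/666759)/(-431788) = (410879/666759)*(-1/431788) = -58697/41128362156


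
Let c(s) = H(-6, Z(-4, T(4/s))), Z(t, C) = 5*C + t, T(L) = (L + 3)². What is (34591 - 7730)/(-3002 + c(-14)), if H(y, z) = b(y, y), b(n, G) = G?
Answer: -26861/3008 ≈ -8.9299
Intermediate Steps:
T(L) = (3 + L)²
Z(t, C) = t + 5*C
H(y, z) = y
c(s) = -6
(34591 - 7730)/(-3002 + c(-14)) = (34591 - 7730)/(-3002 - 6) = 26861/(-3008) = 26861*(-1/3008) = -26861/3008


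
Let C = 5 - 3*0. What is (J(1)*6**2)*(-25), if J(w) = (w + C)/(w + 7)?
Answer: -675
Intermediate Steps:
C = 5 (C = 5 + 0 = 5)
J(w) = (5 + w)/(7 + w) (J(w) = (w + 5)/(w + 7) = (5 + w)/(7 + w))
(J(1)*6**2)*(-25) = (((5 + 1)/(7 + 1))*6**2)*(-25) = ((6/8)*36)*(-25) = (((1/8)*6)*36)*(-25) = ((3/4)*36)*(-25) = 27*(-25) = -675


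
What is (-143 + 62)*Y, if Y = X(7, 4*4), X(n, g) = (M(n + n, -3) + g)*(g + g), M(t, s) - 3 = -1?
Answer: -46656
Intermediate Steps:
M(t, s) = 2 (M(t, s) = 3 - 1 = 2)
X(n, g) = 2*g*(2 + g) (X(n, g) = (2 + g)*(g + g) = (2 + g)*(2*g) = 2*g*(2 + g))
Y = 576 (Y = 2*(4*4)*(2 + 4*4) = 2*16*(2 + 16) = 2*16*18 = 576)
(-143 + 62)*Y = (-143 + 62)*576 = -81*576 = -46656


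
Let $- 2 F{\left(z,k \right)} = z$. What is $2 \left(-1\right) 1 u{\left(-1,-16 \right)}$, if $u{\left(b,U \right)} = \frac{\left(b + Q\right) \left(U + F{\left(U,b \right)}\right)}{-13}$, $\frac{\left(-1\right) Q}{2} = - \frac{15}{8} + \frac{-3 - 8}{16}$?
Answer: $- \frac{66}{13} \approx -5.0769$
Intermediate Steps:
$F{\left(z,k \right)} = - \frac{z}{2}$
$Q = \frac{41}{8}$ ($Q = - 2 \left(- \frac{15}{8} + \frac{-3 - 8}{16}\right) = - 2 \left(\left(-15\right) \frac{1}{8} - \frac{11}{16}\right) = - 2 \left(- \frac{15}{8} - \frac{11}{16}\right) = \left(-2\right) \left(- \frac{41}{16}\right) = \frac{41}{8} \approx 5.125$)
$u{\left(b,U \right)} = - \frac{U \left(\frac{41}{8} + b\right)}{26}$ ($u{\left(b,U \right)} = \frac{\left(b + \frac{41}{8}\right) \left(U - \frac{U}{2}\right)}{-13} = \left(\frac{41}{8} + b\right) \frac{U}{2} \left(- \frac{1}{13}\right) = \frac{U \left(\frac{41}{8} + b\right)}{2} \left(- \frac{1}{13}\right) = - \frac{U \left(\frac{41}{8} + b\right)}{26}$)
$2 \left(-1\right) 1 u{\left(-1,-16 \right)} = 2 \left(-1\right) 1 \cdot \frac{1}{208} \left(-16\right) \left(-41 - -8\right) = \left(-2\right) 1 \cdot \frac{1}{208} \left(-16\right) \left(-41 + 8\right) = - 2 \cdot \frac{1}{208} \left(-16\right) \left(-33\right) = \left(-2\right) \frac{33}{13} = - \frac{66}{13}$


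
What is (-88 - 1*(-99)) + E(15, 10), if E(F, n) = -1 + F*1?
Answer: 25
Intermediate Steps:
E(F, n) = -1 + F
(-88 - 1*(-99)) + E(15, 10) = (-88 - 1*(-99)) + (-1 + 15) = (-88 + 99) + 14 = 11 + 14 = 25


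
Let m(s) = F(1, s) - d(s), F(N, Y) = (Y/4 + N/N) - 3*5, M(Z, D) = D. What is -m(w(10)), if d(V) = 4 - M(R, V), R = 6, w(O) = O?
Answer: 11/2 ≈ 5.5000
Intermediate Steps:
F(N, Y) = -14 + Y/4 (F(N, Y) = (Y*(¼) + 1) - 15 = (Y/4 + 1) - 15 = (1 + Y/4) - 15 = -14 + Y/4)
d(V) = 4 - V
m(s) = -18 + 5*s/4 (m(s) = (-14 + s/4) - (4 - s) = (-14 + s/4) + (-4 + s) = -18 + 5*s/4)
-m(w(10)) = -(-18 + (5/4)*10) = -(-18 + 25/2) = -1*(-11/2) = 11/2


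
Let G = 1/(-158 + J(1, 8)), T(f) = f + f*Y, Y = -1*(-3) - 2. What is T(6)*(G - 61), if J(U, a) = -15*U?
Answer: -126648/173 ≈ -732.07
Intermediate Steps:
Y = 1 (Y = 3 - 2 = 1)
J(U, a) = -15*U
T(f) = 2*f (T(f) = f + f*1 = f + f = 2*f)
G = -1/173 (G = 1/(-158 - 15*1) = 1/(-158 - 15) = 1/(-173) = -1/173 ≈ -0.0057803)
T(6)*(G - 61) = (2*6)*(-1/173 - 61) = 12*(-10554/173) = -126648/173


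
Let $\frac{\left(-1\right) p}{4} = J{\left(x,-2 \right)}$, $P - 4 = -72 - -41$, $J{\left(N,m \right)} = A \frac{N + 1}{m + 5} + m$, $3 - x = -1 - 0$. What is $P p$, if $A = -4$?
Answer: $-936$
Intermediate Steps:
$x = 4$ ($x = 3 - \left(-1 - 0\right) = 3 - \left(-1 + 0\right) = 3 - -1 = 3 + 1 = 4$)
$J{\left(N,m \right)} = m - \frac{4 \left(1 + N\right)}{5 + m}$ ($J{\left(N,m \right)} = - 4 \frac{N + 1}{m + 5} + m = - 4 \frac{1 + N}{5 + m} + m = - \frac{4 \left(1 + N\right)}{5 + m} + m = m - \frac{4 \left(1 + N\right)}{5 + m}$)
$P = -27$ ($P = 4 - 31 = -27$)
$p = \frac{104}{3}$ ($p = - 4 \frac{-4 + \left(-2\right)^{2} - 16 + 5 \left(-2\right)}{5 - 2} = - 4 \frac{-4 + 4 - 16 - 10}{3} = - 4 \cdot \frac{1}{3} \left(-26\right) = \left(-4\right) \left(- \frac{26}{3}\right) = \frac{104}{3} \approx 34.667$)
$P p = \left(-27\right) \frac{104}{3} = -936$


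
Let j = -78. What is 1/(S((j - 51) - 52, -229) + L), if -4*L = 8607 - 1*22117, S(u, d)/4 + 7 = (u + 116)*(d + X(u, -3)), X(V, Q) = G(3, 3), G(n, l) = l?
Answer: 2/124219 ≈ 1.6101e-5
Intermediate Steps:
X(V, Q) = 3
S(u, d) = -28 + 4*(3 + d)*(116 + u) (S(u, d) = -28 + 4*((u + 116)*(d + 3)) = -28 + 4*((116 + u)*(3 + d)) = -28 + 4*((3 + d)*(116 + u)) = -28 + 4*(3 + d)*(116 + u))
L = 6755/2 (L = -(8607 - 1*22117)/4 = -(8607 - 22117)/4 = -¼*(-13510) = 6755/2 ≈ 3377.5)
1/(S((j - 51) - 52, -229) + L) = 1/((1364 + 12*((-78 - 51) - 52) + 464*(-229) + 4*(-229)*((-78 - 51) - 52)) + 6755/2) = 1/((1364 + 12*(-129 - 52) - 106256 + 4*(-229)*(-129 - 52)) + 6755/2) = 1/((1364 + 12*(-181) - 106256 + 4*(-229)*(-181)) + 6755/2) = 1/((1364 - 2172 - 106256 + 165796) + 6755/2) = 1/(58732 + 6755/2) = 1/(124219/2) = 2/124219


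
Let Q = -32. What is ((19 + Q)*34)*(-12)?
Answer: 5304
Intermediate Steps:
((19 + Q)*34)*(-12) = ((19 - 32)*34)*(-12) = -13*34*(-12) = -442*(-12) = 5304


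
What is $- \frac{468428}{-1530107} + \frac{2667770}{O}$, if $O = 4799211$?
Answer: $\frac{6330058361698}{7343306345577} \approx 0.86202$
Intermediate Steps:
$- \frac{468428}{-1530107} + \frac{2667770}{O} = - \frac{468428}{-1530107} + \frac{2667770}{4799211} = \left(-468428\right) \left(- \frac{1}{1530107}\right) + 2667770 \cdot \frac{1}{4799211} = \frac{468428}{1530107} + \frac{2667770}{4799211} = \frac{6330058361698}{7343306345577}$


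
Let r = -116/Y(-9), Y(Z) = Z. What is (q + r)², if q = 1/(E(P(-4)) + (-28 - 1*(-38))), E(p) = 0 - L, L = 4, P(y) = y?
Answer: 55225/324 ≈ 170.45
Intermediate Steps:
E(p) = -4 (E(p) = 0 - 1*4 = 0 - 4 = -4)
q = ⅙ (q = 1/(-4 + (-28 - 1*(-38))) = 1/(-4 + (-28 + 38)) = 1/(-4 + 10) = 1/6 = ⅙ ≈ 0.16667)
r = 116/9 (r = -116/(-9) = -116*(-⅑) = 116/9 ≈ 12.889)
(q + r)² = (⅙ + 116/9)² = (235/18)² = 55225/324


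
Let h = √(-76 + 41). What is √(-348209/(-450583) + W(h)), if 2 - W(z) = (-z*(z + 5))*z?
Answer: √(-34966434844950 - 7105876396115*I*√35)/450583 ≈ 6.9678 - 14.859*I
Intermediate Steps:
h = I*√35 (h = √(-35) = I*√35 ≈ 5.9161*I)
W(z) = 2 + z²*(5 + z) (W(z) = 2 - (-z*(z + 5))*z = 2 - (-z*(5 + z))*z = 2 - (-1)*z²*(5 + z) = 2 + z²*(5 + z))
√(-348209/(-450583) + W(h)) = √(-348209/(-450583) + (2 + (I*√35)³ + 5*(I*√35)²)) = √(-348209*(-1/450583) + (2 - 35*I*√35 + 5*(-35))) = √(348209/450583 + (2 - 35*I*√35 - 175)) = √(348209/450583 + (-173 - 35*I*√35)) = √(-77602650/450583 - 35*I*√35)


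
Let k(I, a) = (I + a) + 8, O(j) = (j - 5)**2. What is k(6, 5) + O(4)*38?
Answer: 57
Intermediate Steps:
O(j) = (-5 + j)**2
k(I, a) = 8 + I + a
k(6, 5) + O(4)*38 = (8 + 6 + 5) + (-5 + 4)**2*38 = 19 + (-1)**2*38 = 19 + 1*38 = 19 + 38 = 57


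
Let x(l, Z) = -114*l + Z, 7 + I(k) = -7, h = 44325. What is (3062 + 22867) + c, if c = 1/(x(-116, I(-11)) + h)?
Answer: 1491825016/57535 ≈ 25929.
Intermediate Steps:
I(k) = -14 (I(k) = -7 - 7 = -14)
x(l, Z) = Z - 114*l
c = 1/57535 (c = 1/((-14 - 114*(-116)) + 44325) = 1/((-14 + 13224) + 44325) = 1/(13210 + 44325) = 1/57535 ≈ 1.7381e-5)
(3062 + 22867) + c = (3062 + 22867) + 1/57535 = 25929 + 1/57535 = 1491825016/57535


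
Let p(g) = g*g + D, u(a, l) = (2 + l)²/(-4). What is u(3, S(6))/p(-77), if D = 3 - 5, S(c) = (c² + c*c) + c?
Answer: -1600/5927 ≈ -0.26995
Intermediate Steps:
S(c) = c + 2*c² (S(c) = (c² + c²) + c = 2*c² + c = c + 2*c²)
D = -2
u(a, l) = -(2 + l)²/4 (u(a, l) = (2 + l)²*(-¼) = -(2 + l)²/4)
p(g) = -2 + g² (p(g) = g*g - 2 = g² - 2 = -2 + g²)
u(3, S(6))/p(-77) = (-(2 + 6*(1 + 2*6))²/4)/(-2 + (-77)²) = (-(2 + 6*(1 + 12))²/4)/(-2 + 5929) = -(2 + 6*13)²/4/5927 = -(2 + 78)²/4*(1/5927) = -¼*80²*(1/5927) = -¼*6400*(1/5927) = -1600*1/5927 = -1600/5927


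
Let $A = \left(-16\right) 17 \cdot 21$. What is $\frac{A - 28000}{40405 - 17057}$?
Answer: $- \frac{8428}{5837} \approx -1.4439$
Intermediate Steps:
$A = -5712$ ($A = \left(-272\right) 21 = -5712$)
$\frac{A - 28000}{40405 - 17057} = \frac{-5712 - 28000}{40405 - 17057} = - \frac{33712}{23348} = \left(-33712\right) \frac{1}{23348} = - \frac{8428}{5837}$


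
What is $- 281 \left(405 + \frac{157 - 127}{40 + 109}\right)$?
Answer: $- \frac{16965375}{149} \approx -1.1386 \cdot 10^{5}$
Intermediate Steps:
$- 281 \left(405 + \frac{157 - 127}{40 + 109}\right) = - 281 \left(405 + \frac{30}{149}\right) = \left(-281\right) \frac{60375}{149} = - \frac{16965375}{149}$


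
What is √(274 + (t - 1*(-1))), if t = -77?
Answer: 3*√22 ≈ 14.071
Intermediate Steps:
√(274 + (t - 1*(-1))) = √(274 + (-77 - 1*(-1))) = √(274 + (-77 + 1)) = √(274 - 76) = √198 = 3*√22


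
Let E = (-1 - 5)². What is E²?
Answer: 1296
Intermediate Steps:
E = 36 (E = (-6)² = 36)
E² = 36² = 1296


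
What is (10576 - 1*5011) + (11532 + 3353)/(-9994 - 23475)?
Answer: 186240100/33469 ≈ 5564.6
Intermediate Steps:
(10576 - 1*5011) + (11532 + 3353)/(-9994 - 23475) = (10576 - 5011) + 14885/(-33469) = 5565 + 14885*(-1/33469) = 5565 - 14885/33469 = 186240100/33469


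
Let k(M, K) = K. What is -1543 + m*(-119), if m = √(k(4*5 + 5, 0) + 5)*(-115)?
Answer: -1543 + 13685*√5 ≈ 29058.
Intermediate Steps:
m = -115*√5 (m = √(0 + 5)*(-115) = √5*(-115) = -115*√5 ≈ -257.15)
-1543 + m*(-119) = -1543 - 115*√5*(-119) = -1543 + 13685*√5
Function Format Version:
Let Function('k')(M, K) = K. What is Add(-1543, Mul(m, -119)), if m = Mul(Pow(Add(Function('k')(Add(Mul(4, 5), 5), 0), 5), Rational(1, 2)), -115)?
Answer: Add(-1543, Mul(13685, Pow(5, Rational(1, 2)))) ≈ 29058.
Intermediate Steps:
m = Mul(-115, Pow(5, Rational(1, 2))) (m = Mul(Pow(Add(0, 5), Rational(1, 2)), -115) = Mul(Pow(5, Rational(1, 2)), -115) = Mul(-115, Pow(5, Rational(1, 2))) ≈ -257.15)
Add(-1543, Mul(m, -119)) = Add(-1543, Mul(Mul(-115, Pow(5, Rational(1, 2))), -119)) = Add(-1543, Mul(13685, Pow(5, Rational(1, 2))))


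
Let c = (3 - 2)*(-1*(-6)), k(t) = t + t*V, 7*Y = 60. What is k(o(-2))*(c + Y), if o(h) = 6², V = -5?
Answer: -14688/7 ≈ -2098.3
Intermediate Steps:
Y = 60/7 (Y = (⅐)*60 = 60/7 ≈ 8.5714)
o(h) = 36
k(t) = -4*t (k(t) = t + t*(-5) = t - 5*t = -4*t)
c = 6 (c = 1*6 = 6)
k(o(-2))*(c + Y) = (-4*36)*(6 + 60/7) = -144*102/7 = -14688/7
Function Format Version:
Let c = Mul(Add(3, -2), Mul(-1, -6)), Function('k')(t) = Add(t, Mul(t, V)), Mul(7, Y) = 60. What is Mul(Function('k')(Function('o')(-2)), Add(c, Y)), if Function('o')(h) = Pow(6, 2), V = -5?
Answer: Rational(-14688, 7) ≈ -2098.3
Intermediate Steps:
Y = Rational(60, 7) (Y = Mul(Rational(1, 7), 60) = Rational(60, 7) ≈ 8.5714)
Function('o')(h) = 36
Function('k')(t) = Mul(-4, t) (Function('k')(t) = Add(t, Mul(t, -5)) = Add(t, Mul(-5, t)) = Mul(-4, t))
c = 6 (c = Mul(1, 6) = 6)
Mul(Function('k')(Function('o')(-2)), Add(c, Y)) = Mul(Mul(-4, 36), Add(6, Rational(60, 7))) = Mul(-144, Rational(102, 7)) = Rational(-14688, 7)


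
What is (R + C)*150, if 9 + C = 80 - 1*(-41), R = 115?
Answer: 34050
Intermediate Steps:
C = 112 (C = -9 + (80 - 1*(-41)) = -9 + (80 + 41) = -9 + 121 = 112)
(R + C)*150 = (115 + 112)*150 = 227*150 = 34050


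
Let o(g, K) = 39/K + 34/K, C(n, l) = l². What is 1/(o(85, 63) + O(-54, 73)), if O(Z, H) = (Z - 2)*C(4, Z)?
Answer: -63/10287575 ≈ -6.1239e-6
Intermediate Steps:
o(g, K) = 73/K
O(Z, H) = Z²*(-2 + Z) (O(Z, H) = (Z - 2)*Z² = (-2 + Z)*Z² = Z²*(-2 + Z))
1/(o(85, 63) + O(-54, 73)) = 1/(73/63 + (-54)²*(-2 - 54)) = 1/(73*(1/63) + 2916*(-56)) = 1/(73/63 - 163296) = 1/(-10287575/63) = -63/10287575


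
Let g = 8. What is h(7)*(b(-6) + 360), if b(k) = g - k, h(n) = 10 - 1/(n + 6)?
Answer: 48246/13 ≈ 3711.2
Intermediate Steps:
h(n) = 10 - 1/(6 + n)
b(k) = 8 - k
h(7)*(b(-6) + 360) = ((59 + 10*7)/(6 + 7))*((8 - 1*(-6)) + 360) = ((59 + 70)/13)*((8 + 6) + 360) = ((1/13)*129)*(14 + 360) = (129/13)*374 = 48246/13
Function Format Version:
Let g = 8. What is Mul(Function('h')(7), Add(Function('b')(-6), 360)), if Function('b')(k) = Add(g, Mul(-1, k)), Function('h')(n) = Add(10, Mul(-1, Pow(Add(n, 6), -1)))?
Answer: Rational(48246, 13) ≈ 3711.2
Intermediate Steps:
Function('h')(n) = Add(10, Mul(-1, Pow(Add(6, n), -1)))
Function('b')(k) = Add(8, Mul(-1, k))
Mul(Function('h')(7), Add(Function('b')(-6), 360)) = Mul(Mul(Pow(Add(6, 7), -1), Add(59, Mul(10, 7))), Add(Add(8, Mul(-1, -6)), 360)) = Mul(Mul(Pow(13, -1), Add(59, 70)), Add(Add(8, 6), 360)) = Mul(Mul(Rational(1, 13), 129), Add(14, 360)) = Mul(Rational(129, 13), 374) = Rational(48246, 13)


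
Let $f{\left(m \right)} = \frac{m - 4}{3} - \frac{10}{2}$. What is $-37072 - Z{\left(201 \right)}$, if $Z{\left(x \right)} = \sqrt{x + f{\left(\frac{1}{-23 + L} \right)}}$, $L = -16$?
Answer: $-37072 - \frac{5 \sqrt{11843}}{39} \approx -37086.0$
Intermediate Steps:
$f{\left(m \right)} = - \frac{19}{3} + \frac{m}{3}$ ($f{\left(m \right)} = \left(m - 4\right) \frac{1}{3} - 5 = \left(-4 + m\right) \frac{1}{3} - 5 = \left(- \frac{4}{3} + \frac{m}{3}\right) - 5 = - \frac{19}{3} + \frac{m}{3}$)
$Z{\left(x \right)} = \sqrt{- \frac{742}{117} + x}$ ($Z{\left(x \right)} = \sqrt{x - \left(\frac{19}{3} - \frac{1}{3 \left(-23 - 16\right)}\right)} = \sqrt{x - \left(\frac{19}{3} - \frac{1}{3 \left(-39\right)}\right)} = \sqrt{x + \left(- \frac{19}{3} + \frac{1}{3} \left(- \frac{1}{39}\right)\right)} = \sqrt{x - \frac{742}{117}} = \sqrt{- \frac{742}{117} + x}$)
$-37072 - Z{\left(201 \right)} = -37072 - \frac{\sqrt{-9646 + 1521 \cdot 201}}{39} = -37072 - \frac{\sqrt{-9646 + 305721}}{39} = -37072 - \frac{\sqrt{296075}}{39} = -37072 - \frac{5 \sqrt{11843}}{39}$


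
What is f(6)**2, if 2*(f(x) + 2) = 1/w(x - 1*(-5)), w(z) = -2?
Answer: 81/16 ≈ 5.0625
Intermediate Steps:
f(x) = -9/4 (f(x) = -2 + (1/2)/(-2) = -2 + (1/2)*(-1/2) = -2 - 1/4 = -9/4)
f(6)**2 = (-9/4)**2 = 81/16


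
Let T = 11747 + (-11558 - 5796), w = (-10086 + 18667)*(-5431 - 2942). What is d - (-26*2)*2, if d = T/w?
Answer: 2490757253/23949571 ≈ 104.00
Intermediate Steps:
w = -71848713 (w = 8581*(-8373) = -71848713)
T = -5607 (T = 11747 - 17354 = -5607)
d = 1869/23949571 (d = -5607/(-71848713) = -5607*(-1/71848713) = 1869/23949571 ≈ 7.8039e-5)
d - (-26*2)*2 = 1869/23949571 - (-26*2)*2 = 1869/23949571 - (-52)*2 = 1869/23949571 - 1*(-104) = 1869/23949571 + 104 = 2490757253/23949571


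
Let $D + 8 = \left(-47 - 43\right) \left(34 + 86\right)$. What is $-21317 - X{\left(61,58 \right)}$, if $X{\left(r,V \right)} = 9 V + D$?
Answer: $-11031$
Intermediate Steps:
$D = -10808$ ($D = -8 + \left(-47 - 43\right) \left(34 + 86\right) = -8 - 10800 = -10808$)
$X{\left(r,V \right)} = -10808 + 9 V$ ($X{\left(r,V \right)} = 9 V - 10808 = -10808 + 9 V$)
$-21317 - X{\left(61,58 \right)} = -21317 - \left(-10808 + 9 \cdot 58\right) = -21317 - \left(-10808 + 522\right) = -21317 - -10286 = -21317 + 10286 = -11031$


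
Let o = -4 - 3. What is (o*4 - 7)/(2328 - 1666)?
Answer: -35/662 ≈ -0.052870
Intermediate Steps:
o = -7
(o*4 - 7)/(2328 - 1666) = (-7*4 - 7)/(2328 - 1666) = (-28 - 7)/662 = -35*1/662 = -35/662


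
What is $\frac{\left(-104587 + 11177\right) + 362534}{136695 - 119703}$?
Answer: $\frac{22427}{1416} \approx 15.838$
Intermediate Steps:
$\frac{\left(-104587 + 11177\right) + 362534}{136695 - 119703} = \frac{-93410 + 362534}{16992} = 269124 \cdot \frac{1}{16992} = \frac{22427}{1416}$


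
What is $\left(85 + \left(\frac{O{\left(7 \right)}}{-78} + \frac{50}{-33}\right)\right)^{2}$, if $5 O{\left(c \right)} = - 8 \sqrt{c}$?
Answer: $\frac{32067869177}{4601025} + \frac{4408 \sqrt{7}}{1287} \approx 6978.8$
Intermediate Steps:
$O{\left(c \right)} = - \frac{8 \sqrt{c}}{5}$ ($O{\left(c \right)} = \frac{\left(-8\right) \sqrt{c}}{5} = - \frac{8 \sqrt{c}}{5}$)
$\left(85 + \left(\frac{O{\left(7 \right)}}{-78} + \frac{50}{-33}\right)\right)^{2} = \left(85 + \left(\frac{\left(- \frac{8}{5}\right) \sqrt{7}}{-78} + \frac{50}{-33}\right)\right)^{2} = \left(85 + \left(- \frac{8 \sqrt{7}}{5} \left(- \frac{1}{78}\right) + 50 \left(- \frac{1}{33}\right)\right)\right)^{2} = \left(85 - \left(\frac{50}{33} - \frac{4 \sqrt{7}}{195}\right)\right)^{2} = \left(\frac{2755}{33} + \frac{4 \sqrt{7}}{195}\right)^{2}$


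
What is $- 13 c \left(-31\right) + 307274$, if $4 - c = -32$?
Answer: $321782$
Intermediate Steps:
$c = 36$ ($c = 4 - -32 = 4 + 32 = 36$)
$- 13 c \left(-31\right) + 307274 = \left(-13\right) 36 \left(-31\right) + 307274 = \left(-468\right) \left(-31\right) + 307274 = 14508 + 307274 = 321782$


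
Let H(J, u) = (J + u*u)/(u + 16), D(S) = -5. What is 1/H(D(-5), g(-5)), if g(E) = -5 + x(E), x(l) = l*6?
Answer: -19/1220 ≈ -0.015574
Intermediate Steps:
x(l) = 6*l
g(E) = -5 + 6*E
H(J, u) = (J + u**2)/(16 + u)
1/H(D(-5), g(-5)) = 1/((-5 + (-5 + 6*(-5))**2)/(16 + (-5 + 6*(-5)))) = 1/((-5 + (-5 - 30)**2)/(16 + (-5 - 30))) = 1/((-5 + (-35)**2)/(16 - 35)) = 1/((-5 + 1225)/(-19)) = 1/(-1/19*1220) = 1/(-1220/19) = -19/1220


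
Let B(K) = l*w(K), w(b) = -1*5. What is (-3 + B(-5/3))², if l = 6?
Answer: 1089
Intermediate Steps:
w(b) = -5
B(K) = -30 (B(K) = 6*(-5) = -30)
(-3 + B(-5/3))² = (-3 - 30)² = (-33)² = 1089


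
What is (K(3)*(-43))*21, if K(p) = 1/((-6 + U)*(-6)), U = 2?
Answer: -301/8 ≈ -37.625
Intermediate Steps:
K(p) = 1/24 (K(p) = 1/((-6 + 2)*(-6)) = -⅙/(-4) = -¼*(-⅙) = 1/24)
(K(3)*(-43))*21 = ((1/24)*(-43))*21 = -43/24*21 = -301/8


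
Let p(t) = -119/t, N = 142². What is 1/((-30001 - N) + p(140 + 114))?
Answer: -254/12742029 ≈ -1.9934e-5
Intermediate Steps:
N = 20164
1/((-30001 - N) + p(140 + 114)) = 1/((-30001 - 1*20164) - 119/(140 + 114)) = 1/((-30001 - 20164) - 119/254) = 1/(-50165 - 119*1/254) = 1/(-50165 - 119/254) = 1/(-12742029/254) = -254/12742029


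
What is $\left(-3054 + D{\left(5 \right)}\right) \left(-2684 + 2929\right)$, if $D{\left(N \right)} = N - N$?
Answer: $-748230$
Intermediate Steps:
$D{\left(N \right)} = 0$
$\left(-3054 + D{\left(5 \right)}\right) \left(-2684 + 2929\right) = \left(-3054 + 0\right) \left(-2684 + 2929\right) = \left(-3054\right) 245 = -748230$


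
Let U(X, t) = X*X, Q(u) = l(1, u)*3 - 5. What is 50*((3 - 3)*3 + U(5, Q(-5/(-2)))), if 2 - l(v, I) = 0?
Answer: 1250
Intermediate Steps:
l(v, I) = 2 (l(v, I) = 2 - 1*0 = 2 + 0 = 2)
Q(u) = 1 (Q(u) = 2*3 - 5 = 6 - 5 = 1)
U(X, t) = X**2
50*((3 - 3)*3 + U(5, Q(-5/(-2)))) = 50*((3 - 3)*3 + 5**2) = 50*(0*3 + 25) = 50*(0 + 25) = 50*25 = 1250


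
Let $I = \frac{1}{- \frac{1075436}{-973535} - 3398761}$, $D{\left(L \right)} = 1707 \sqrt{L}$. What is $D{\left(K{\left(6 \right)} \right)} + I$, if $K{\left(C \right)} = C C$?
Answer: $\frac{33888849580973623}{3308811714699} \approx 10242.0$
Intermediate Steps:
$K{\left(C \right)} = C^{2}$
$I = - \frac{973535}{3308811714699}$ ($I = \frac{1}{\left(-1075436\right) \left(- \frac{1}{973535}\right) - 3398761} = \frac{1}{\frac{1075436}{973535} - 3398761} = \frac{1}{- \frac{3308811714699}{973535}} = - \frac{973535}{3308811714699} \approx -2.9423 \cdot 10^{-7}$)
$D{\left(K{\left(6 \right)} \right)} + I = 1707 \sqrt{6^{2}} - \frac{973535}{3308811714699} = 1707 \sqrt{36} - \frac{973535}{3308811714699} = 1707 \cdot 6 - \frac{973535}{3308811714699} = 10242 - \frac{973535}{3308811714699} = \frac{33888849580973623}{3308811714699}$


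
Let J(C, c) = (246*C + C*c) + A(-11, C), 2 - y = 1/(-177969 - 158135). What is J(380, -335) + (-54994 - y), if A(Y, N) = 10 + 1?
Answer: -29847715721/336104 ≈ -88805.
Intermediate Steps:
A(Y, N) = 11
y = 672209/336104 (y = 2 - 1/(-177969 - 158135) = 2 - 1/(-336104) = 2 - 1*(-1/336104) = 2 + 1/336104 = 672209/336104 ≈ 2.0000)
J(C, c) = 11 + 246*C + C*c (J(C, c) = (246*C + C*c) + 11 = 11 + 246*C + C*c)
J(380, -335) + (-54994 - y) = (11 + 246*380 + 380*(-335)) + (-54994 - 1*672209/336104) = (11 + 93480 - 127300) + (-54994 - 672209/336104) = -33809 - 18484375585/336104 = -29847715721/336104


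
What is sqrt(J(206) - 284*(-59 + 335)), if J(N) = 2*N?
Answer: 2*I*sqrt(19493) ≈ 279.23*I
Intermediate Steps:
sqrt(J(206) - 284*(-59 + 335)) = sqrt(2*206 - 284*(-59 + 335)) = sqrt(412 - 284*276) = sqrt(412 - 78384) = sqrt(-77972) = 2*I*sqrt(19493)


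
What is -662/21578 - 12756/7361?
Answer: -140060975/79417829 ≈ -1.7636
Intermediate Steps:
-662/21578 - 12756/7361 = -662*1/21578 - 12756*1/7361 = -331/10789 - 12756/7361 = -140060975/79417829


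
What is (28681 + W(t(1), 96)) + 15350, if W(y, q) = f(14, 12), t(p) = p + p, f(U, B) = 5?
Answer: 44036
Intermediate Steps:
t(p) = 2*p
W(y, q) = 5
(28681 + W(t(1), 96)) + 15350 = (28681 + 5) + 15350 = 28686 + 15350 = 44036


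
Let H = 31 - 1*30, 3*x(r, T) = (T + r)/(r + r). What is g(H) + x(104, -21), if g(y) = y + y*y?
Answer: 1331/624 ≈ 2.1330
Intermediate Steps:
x(r, T) = (T + r)/(6*r) (x(r, T) = ((T + r)/(r + r))/3 = ((T + r)/((2*r)))/3 = ((T + r)*(1/(2*r)))/3 = ((T + r)/(2*r))/3 = (T + r)/(6*r))
H = 1 (H = 31 - 30 = 1)
g(y) = y + y²
g(H) + x(104, -21) = 1*(1 + 1) + (⅙)*(-21 + 104)/104 = 1*2 + (⅙)*(1/104)*83 = 2 + 83/624 = 1331/624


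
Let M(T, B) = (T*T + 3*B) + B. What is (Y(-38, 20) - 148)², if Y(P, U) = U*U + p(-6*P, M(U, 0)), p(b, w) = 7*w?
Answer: 9314704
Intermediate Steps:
M(T, B) = T² + 4*B (M(T, B) = (T² + 3*B) + B = T² + 4*B)
Y(P, U) = 8*U² (Y(P, U) = U*U + 7*(U² + 4*0) = U² + 7*(U² + 0) = U² + 7*U² = 8*U²)
(Y(-38, 20) - 148)² = (8*20² - 148)² = (8*400 - 148)² = (3200 - 148)² = 3052² = 9314704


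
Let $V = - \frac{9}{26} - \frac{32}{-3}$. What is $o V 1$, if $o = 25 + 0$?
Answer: $\frac{20125}{78} \approx 258.01$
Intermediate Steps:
$V = \frac{805}{78}$ ($V = \left(-9\right) \frac{1}{26} - - \frac{32}{3} = - \frac{9}{26} + \frac{32}{3} = \frac{805}{78} \approx 10.321$)
$o = 25$
$o V 1 = 25 \cdot \frac{805}{78} \cdot 1 = \frac{20125}{78} \cdot 1 = \frac{20125}{78}$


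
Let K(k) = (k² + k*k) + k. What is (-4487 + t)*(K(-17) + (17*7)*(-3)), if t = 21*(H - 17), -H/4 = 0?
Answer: -988176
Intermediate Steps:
H = 0 (H = -4*0 = 0)
K(k) = k + 2*k² (K(k) = (k² + k²) + k = 2*k² + k = k + 2*k²)
t = -357 (t = 21*(0 - 17) = 21*(-17) = -357)
(-4487 + t)*(K(-17) + (17*7)*(-3)) = (-4487 - 357)*(-17*(1 + 2*(-17)) + (17*7)*(-3)) = -4844*(-17*(1 - 34) + 119*(-3)) = -4844*(-17*(-33) - 357) = -4844*(561 - 357) = -4844*204 = -988176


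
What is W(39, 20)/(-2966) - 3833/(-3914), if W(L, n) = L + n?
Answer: 2784438/2902231 ≈ 0.95941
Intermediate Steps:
W(39, 20)/(-2966) - 3833/(-3914) = (39 + 20)/(-2966) - 3833/(-3914) = 59*(-1/2966) - 3833*(-1/3914) = -59/2966 + 3833/3914 = 2784438/2902231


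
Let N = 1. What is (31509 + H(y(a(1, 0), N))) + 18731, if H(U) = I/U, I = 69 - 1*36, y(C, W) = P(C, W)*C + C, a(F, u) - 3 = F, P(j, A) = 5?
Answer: 401931/8 ≈ 50241.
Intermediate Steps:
a(F, u) = 3 + F
y(C, W) = 6*C (y(C, W) = 5*C + C = 6*C)
I = 33 (I = 69 - 36 = 33)
H(U) = 33/U
(31509 + H(y(a(1, 0), N))) + 18731 = (31509 + 33/((6*(3 + 1)))) + 18731 = (31509 + 33/((6*4))) + 18731 = (31509 + 33/24) + 18731 = (31509 + 33*(1/24)) + 18731 = (31509 + 11/8) + 18731 = 252083/8 + 18731 = 401931/8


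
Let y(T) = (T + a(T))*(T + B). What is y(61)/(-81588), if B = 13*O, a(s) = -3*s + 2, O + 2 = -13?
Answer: -1340/6799 ≈ -0.19709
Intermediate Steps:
O = -15 (O = -2 - 13 = -15)
a(s) = 2 - 3*s
B = -195 (B = 13*(-15) = -195)
y(T) = (-195 + T)*(2 - 2*T) (y(T) = (T + (2 - 3*T))*(T - 195) = (2 - 2*T)*(-195 + T) = (-195 + T)*(2 - 2*T))
y(61)/(-81588) = (-390 - 2*61² + 392*61)/(-81588) = (-390 - 2*3721 + 23912)*(-1/81588) = (-390 - 7442 + 23912)*(-1/81588) = 16080*(-1/81588) = -1340/6799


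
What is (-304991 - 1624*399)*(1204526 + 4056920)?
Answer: -5013984410282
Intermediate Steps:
(-304991 - 1624*399)*(1204526 + 4056920) = (-304991 - 647976)*5261446 = -952967*5261446 = -5013984410282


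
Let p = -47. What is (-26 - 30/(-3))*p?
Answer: 752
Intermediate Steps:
(-26 - 30/(-3))*p = (-26 - 30/(-3))*(-47) = (-26 - 30*(-⅓))*(-47) = (-26 + 10)*(-47) = -16*(-47) = 752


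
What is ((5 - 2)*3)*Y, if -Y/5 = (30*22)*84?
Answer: -2494800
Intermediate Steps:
Y = -277200 (Y = -5*30*22*84 = -3300*84 = -5*55440 = -277200)
((5 - 2)*3)*Y = ((5 - 2)*3)*(-277200) = (3*3)*(-277200) = 9*(-277200) = -2494800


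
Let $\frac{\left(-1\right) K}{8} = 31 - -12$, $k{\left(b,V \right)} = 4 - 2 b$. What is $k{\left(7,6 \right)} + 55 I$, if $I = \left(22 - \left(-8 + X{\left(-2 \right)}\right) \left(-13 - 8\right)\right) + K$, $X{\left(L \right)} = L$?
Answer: $-29270$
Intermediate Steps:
$K = -344$ ($K = - 8 \left(31 - -12\right) = - 8 \left(31 + 12\right) = \left(-8\right) 43 = -344$)
$I = -532$ ($I = \left(22 - \left(-8 - 2\right) \left(-13 - 8\right)\right) - 344 = \left(22 - \left(-10\right) \left(-21\right)\right) - 344 = \left(22 - 210\right) - 344 = -188 - 344 = -532$)
$k{\left(7,6 \right)} + 55 I = \left(4 - 14\right) + 55 \left(-532\right) = \left(4 - 14\right) - 29260 = -10 - 29260 = -29270$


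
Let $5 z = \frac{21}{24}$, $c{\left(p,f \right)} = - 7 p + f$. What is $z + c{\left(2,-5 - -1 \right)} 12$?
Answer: $- \frac{8633}{40} \approx -215.82$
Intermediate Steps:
$c{\left(p,f \right)} = f - 7 p$
$z = \frac{7}{40}$ ($z = \frac{21 \cdot \frac{1}{24}}{5} = \frac{1}{5} \cdot \frac{7}{8} = \frac{7}{40} \approx 0.175$)
$z + c{\left(2,-5 - -1 \right)} 12 = \frac{7}{40} + \left(\left(-5 - -1\right) - 14\right) 12 = \frac{7}{40} + \left(\left(-5 + 1\right) - 14\right) 12 = \frac{7}{40} + \left(-4 - 14\right) 12 = \frac{7}{40} - 216 = - \frac{8633}{40}$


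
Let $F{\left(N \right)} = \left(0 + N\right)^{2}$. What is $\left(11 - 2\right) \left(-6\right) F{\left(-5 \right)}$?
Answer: $-1350$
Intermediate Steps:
$F{\left(N \right)} = N^{2}$
$\left(11 - 2\right) \left(-6\right) F{\left(-5 \right)} = \left(11 - 2\right) \left(-6\right) \left(-5\right)^{2} = 9 \left(-6\right) 25 = \left(-54\right) 25 = -1350$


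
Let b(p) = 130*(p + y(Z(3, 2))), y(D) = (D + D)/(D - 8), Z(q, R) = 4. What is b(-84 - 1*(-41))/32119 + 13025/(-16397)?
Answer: -514272425/526655243 ≈ -0.97649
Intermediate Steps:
y(D) = 2*D/(-8 + D) (y(D) = (2*D)/(-8 + D) = 2*D/(-8 + D))
b(p) = -260 + 130*p (b(p) = 130*(p + 2*4/(-8 + 4)) = 130*(p + 2*4/(-4)) = 130*(p + 2*4*(-¼)) = 130*(p - 2) = 130*(-2 + p) = -260 + 130*p)
b(-84 - 1*(-41))/32119 + 13025/(-16397) = (-260 + 130*(-84 - 1*(-41)))/32119 + 13025/(-16397) = (-260 + 130*(-84 + 41))*(1/32119) + 13025*(-1/16397) = (-260 + 130*(-43))*(1/32119) - 13025/16397 = (-260 - 5590)*(1/32119) - 13025/16397 = -5850*1/32119 - 13025/16397 = -5850/32119 - 13025/16397 = -514272425/526655243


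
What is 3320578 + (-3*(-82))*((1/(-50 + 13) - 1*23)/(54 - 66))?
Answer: 122878852/37 ≈ 3.3210e+6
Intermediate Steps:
3320578 + (-3*(-82))*((1/(-50 + 13) - 1*23)/(54 - 66)) = 3320578 + 246*((1/(-37) - 23)/(-12)) = 3320578 + 246*((-1/37 - 23)*(-1/12)) = 3320578 + 246*(-852/37*(-1/12)) = 3320578 + 246*(71/37) = 3320578 + 17466/37 = 122878852/37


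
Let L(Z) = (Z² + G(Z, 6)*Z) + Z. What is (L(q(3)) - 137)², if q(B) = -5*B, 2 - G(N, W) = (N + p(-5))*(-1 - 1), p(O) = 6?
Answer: 97969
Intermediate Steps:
G(N, W) = 14 + 2*N (G(N, W) = 2 - (N + 6)*(-1 - 1) = 2 - (6 + N)*(-2) = 2 - (-12 - 2*N) = 2 + (12 + 2*N) = 14 + 2*N)
L(Z) = Z + Z² + Z*(14 + 2*Z) (L(Z) = (Z² + (14 + 2*Z)*Z) + Z = (Z² + Z*(14 + 2*Z)) + Z = Z + Z² + Z*(14 + 2*Z))
(L(q(3)) - 137)² = (3*(-5*3)*(5 - 5*3) - 137)² = (3*(-15)*(5 - 15) - 137)² = (3*(-15)*(-10) - 137)² = (450 - 137)² = 313² = 97969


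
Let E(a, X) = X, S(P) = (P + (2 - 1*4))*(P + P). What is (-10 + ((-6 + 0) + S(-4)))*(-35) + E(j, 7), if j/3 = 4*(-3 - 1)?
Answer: -1113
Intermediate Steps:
S(P) = 2*P*(-2 + P) (S(P) = (P + (2 - 4))*(2*P) = (P - 2)*(2*P) = (-2 + P)*(2*P) = 2*P*(-2 + P))
j = -48 (j = 3*(4*(-3 - 1)) = 3*(4*(-4)) = 3*(-16) = -48)
(-10 + ((-6 + 0) + S(-4)))*(-35) + E(j, 7) = (-10 + ((-6 + 0) + 2*(-4)*(-2 - 4)))*(-35) + 7 = (-10 + (-6 + 2*(-4)*(-6)))*(-35) + 7 = (-10 + (-6 + 48))*(-35) + 7 = (-10 + 42)*(-35) + 7 = 32*(-35) + 7 = -1120 + 7 = -1113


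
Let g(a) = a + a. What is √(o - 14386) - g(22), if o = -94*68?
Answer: -44 + I*√20778 ≈ -44.0 + 144.15*I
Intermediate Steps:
o = -6392
g(a) = 2*a
√(o - 14386) - g(22) = √(-6392 - 14386) - 2*22 = √(-20778) - 1*44 = I*√20778 - 44 = -44 + I*√20778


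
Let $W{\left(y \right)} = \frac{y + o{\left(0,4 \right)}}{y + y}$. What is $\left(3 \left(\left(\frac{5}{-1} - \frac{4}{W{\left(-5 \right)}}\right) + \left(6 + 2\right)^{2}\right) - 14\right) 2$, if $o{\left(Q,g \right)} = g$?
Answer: $86$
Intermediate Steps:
$W{\left(y \right)} = \frac{4 + y}{2 y}$ ($W{\left(y \right)} = \frac{y + 4}{y + y} = \frac{4 + y}{2 y}$)
$\left(3 \left(\left(\frac{5}{-1} - \frac{4}{W{\left(-5 \right)}}\right) + \left(6 + 2\right)^{2}\right) - 14\right) 2 = \left(3 \left(\left(\frac{5}{-1} - \frac{4}{\frac{1}{2} \frac{1}{-5} \left(4 - 5\right)}\right) + \left(6 + 2\right)^{2}\right) - 14\right) 2 = \left(3 \left(\left(5 \left(-1\right) - \frac{4}{\frac{1}{2} \left(- \frac{1}{5}\right) \left(-1\right)}\right) + 8^{2}\right) - 14\right) 2 = \left(3 \left(\left(-5 - 4 \frac{1}{\frac{1}{10}}\right) + 64\right) - 14\right) 2 = \left(3 \left(\left(-5 - 40\right) + 64\right) - 14\right) 2 = \left(3 \left(-45 + 64\right) - 14\right) 2 = \left(3 \cdot 19 - 14\right) 2 = \left(57 - 14\right) 2 = 43 \cdot 2 = 86$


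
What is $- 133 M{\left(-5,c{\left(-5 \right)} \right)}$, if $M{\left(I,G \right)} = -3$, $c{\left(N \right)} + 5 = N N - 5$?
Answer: $399$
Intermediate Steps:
$c{\left(N \right)} = -10 + N^{2}$ ($c{\left(N \right)} = -5 + \left(N N - 5\right) = -5 + \left(N^{2} - 5\right) = -5 + \left(-5 + N^{2}\right) = -10 + N^{2}$)
$- 133 M{\left(-5,c{\left(-5 \right)} \right)} = \left(-133\right) \left(-3\right) = 399$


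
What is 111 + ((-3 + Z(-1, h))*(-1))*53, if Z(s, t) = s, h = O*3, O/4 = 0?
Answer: 323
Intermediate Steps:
O = 0 (O = 4*0 = 0)
h = 0 (h = 0*3 = 0)
111 + ((-3 + Z(-1, h))*(-1))*53 = 111 + ((-3 - 1)*(-1))*53 = 111 - 4*(-1)*53 = 111 + 4*53 = 111 + 212 = 323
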